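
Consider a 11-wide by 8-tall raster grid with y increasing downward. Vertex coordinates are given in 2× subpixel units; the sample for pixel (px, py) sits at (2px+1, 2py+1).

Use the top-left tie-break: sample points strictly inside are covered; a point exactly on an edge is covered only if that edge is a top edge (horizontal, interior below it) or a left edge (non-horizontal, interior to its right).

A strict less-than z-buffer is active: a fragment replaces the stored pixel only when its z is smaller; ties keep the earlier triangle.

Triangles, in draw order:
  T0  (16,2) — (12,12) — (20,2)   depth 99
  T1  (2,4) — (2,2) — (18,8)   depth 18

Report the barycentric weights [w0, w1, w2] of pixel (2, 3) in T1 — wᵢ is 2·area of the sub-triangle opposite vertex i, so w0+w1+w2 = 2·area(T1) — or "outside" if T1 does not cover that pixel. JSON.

T0:
  2·area = 40  (B↔C swapped to make it positive)
  edge (16, 2)→(20, 2): d=(4,0) top-left  bias=+0
  edge (20, 2)→(12, 12): d=(-8,10) right/bottom  bias=-1
  edge (12, 12)→(16, 2): d=(4,-10) top-left  bias=+0
    (8,1)@(17, 3): e=[4,22,14] → █
    (9,1)@(19, 3): e=[4,2,34] → █
    (10,1)@(21, 3): e=[4,-18,54] → ·
    (7,2)@(15, 5): e=[12,26,2] → █
    (9,2)@(19, 5): e=[12,-14,42] → ·
    (7,3)@(15, 7): e=[20,10,10] → █
    (8,3)@(17, 7): e=[20,-10,30] → ·
    (7,4)@(15, 9): e=[28,-6,18] → ·
  covered (5 px):
    · · · · · · · · · · ·
    · · · · · · · · █ █ ·
    · · · · · · · █ █ · ·
    · · · · · · · █ · · ·
    · · · · · · · · · · ·
    · · · · · · · · · · ·
    · · · · · · · · · · ·
    · · · · · · · · · · ·
T1:
  2·area = 32
  edge (2, 4)→(2, 2): d=(0,-2) top-left  bias=+0
  edge (2, 2)→(18, 8): d=(16,6) right/bottom  bias=-1
  edge (18, 8)→(2, 4): d=(-16,-4) top-left  bias=+0
    (1,1)@(3, 3): e=[2,10,20] → █
    (2,1)@(5, 3): e=[6,-2,28] → ·
    (1,2)@(3, 5): e=[2,42,-12] → ·
    (3,2)@(7, 5): e=[10,18,4] → █
    (4,2)@(9, 5): e=[14,6,12] → █
    (5,2)@(11, 5): e=[18,-6,20] → ·
    (3,3)@(7, 7): e=[10,50,-28] → ·
    (4,3)@(9, 7): e=[14,38,-20] → ·
    (7,3)@(15, 7): e=[26,2,4] → █
    (8,3)@(17, 7): e=[30,-10,12] → ·
    (7,4)@(15, 9): e=[26,34,-28] → ·
  covered (4 px):
    · · · · · · · · · · ·
    · █ · · · · · · · · ·
    · · · █ █ · · · · · ·
    · · · · · · · █ · · ·
    · · · · · · · · · · ·
    · · · · · · · · · · ·
    · · · · · · · · · · ·
    · · · · · · · · · · ·

Result: "outside"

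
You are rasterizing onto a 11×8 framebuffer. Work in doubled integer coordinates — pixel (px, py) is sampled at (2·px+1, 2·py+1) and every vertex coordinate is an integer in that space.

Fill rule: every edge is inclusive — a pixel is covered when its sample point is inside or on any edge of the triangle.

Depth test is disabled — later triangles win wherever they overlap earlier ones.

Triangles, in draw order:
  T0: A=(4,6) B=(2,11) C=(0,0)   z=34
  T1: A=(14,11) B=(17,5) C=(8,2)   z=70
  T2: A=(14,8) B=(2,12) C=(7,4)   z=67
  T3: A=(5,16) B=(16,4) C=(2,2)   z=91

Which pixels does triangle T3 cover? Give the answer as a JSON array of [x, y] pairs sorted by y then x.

T0:
  2·area = 32
  edge (4, 6)→(2, 11): d=(-2,5) inclusive
  edge (2, 11)→(0, 0): d=(-2,-11) inclusive
  edge (0, 0)→(4, 6): d=(4,6) inclusive
    (0,1)@(1, 3): e=[21,5,6] → #
    (1,1)@(3, 3): e=[11,27,-6] → ·
    (0,2)@(1, 5): e=[17,1,14] → #
    (1,2)@(3, 5): e=[7,23,2] → #
    (2,2)@(5, 5): e=[-3,45,-10] → ·
    (0,3)@(1, 7): e=[13,-3,22] → ·
    (1,3)@(3, 7): e=[3,19,10] → #
    (2,3)@(5, 7): e=[-7,41,-2] → ·
    (1,4)@(3, 9): e=[-1,15,18] → ·
  covered (4 px):
    · · · · · · · · · · ·
    # · · · · · · · · · ·
    # # · · · · · · · · ·
    · # · · · · · · · · ·
    · · · · · · · · · · ·
    · · · · · · · · · · ·
    · · · · · · · · · · ·
    · · · · · · · · · · ·
T1:
  2·area = 63  (B↔C swapped to make it positive)
  edge (14, 11)→(8, 2): d=(-6,-9) inclusive
  edge (8, 2)→(17, 5): d=(9,3) inclusive
  edge (17, 5)→(14, 11): d=(-3,6) inclusive
    (2,0)@(5, 1): e=[-21,0,84] → ·  [on edge]
    (9,0)@(19, 1): e=[105,-42,0] → ·  [on edge]
    (4,1)@(9, 3): e=[3,6,54] → #
    (5,1)@(11, 3): e=[21,0,42] → #  [on edge]
    (6,1)@(13, 3): e=[39,-6,30] → ·
    (4,2)@(9, 5): e=[-9,24,48] → ·
    (5,2)@(11, 5): e=[9,18,36] → #
    (6,2)@(13, 5): e=[27,12,24] → #
    (7,2)@(15, 5): e=[45,6,12] → #
    (8,2)@(17, 5): e=[63,0,0] → #  [on edge]
    (9,2)@(19, 5): e=[81,-6,-12] → ·
    (5,3)@(11, 7): e=[-3,36,30] → ·
    (7,4)@(15, 9): e=[21,42,0] → #  [on edge]
    (6,6)@(13, 13): e=[-21,84,0] → ·  [on edge]
  covered (10 px):
    · · · · · · · · · · ·
    · · · · # # · · · · ·
    · · · · · # # # # · ·
    · · · · · · # # · · ·
    · · · · · · # # · · ·
    · · · · · · · · · · ·
    · · · · · · · · · · ·
    · · · · · · · · · · ·
T2:
  2·area = 76
  edge (14, 8)→(2, 12): d=(-12,4) inclusive
  edge (2, 12)→(7, 4): d=(5,-8) inclusive
  edge (7, 4)→(14, 8): d=(7,4) inclusive
    (3,2)@(7, 5): e=[64,5,7] → #
    (4,2)@(9, 5): e=[56,21,-1] → ·
    (3,3)@(7, 7): e=[40,15,21] → #
    (4,3)@(9, 7): e=[32,31,13] → #
    (5,3)@(11, 7): e=[24,47,5] → #
    (6,3)@(13, 7): e=[16,63,-3] → ·
    (8,3)@(17, 7): e=[0,95,-19] → ·  [on edge]
    (2,4)@(5, 9): e=[24,9,43] → #
    (5,4)@(11, 9): e=[0,57,19] → #  [on edge]
    (6,4)@(13, 9): e=[-8,73,11] → ·
    (1,5)@(3, 11): e=[8,3,65] → #
    (2,5)@(5, 11): e=[0,19,57] → #  [on edge]
  covered (10 px):
    · · · · · · · · · · ·
    · · · · · · · · · · ·
    · · · # · · · · · · ·
    · · · # # # · · · · ·
    · · # # # # · · · · ·
    · # # · · · · · · · ·
    · · · · · · · · · · ·
    · · · · · · · · · · ·
T3:
  2·area = 190  (B↔C swapped to make it positive)
  edge (5, 16)→(2, 2): d=(-3,-14) inclusive
  edge (2, 2)→(16, 4): d=(14,2) inclusive
  edge (16, 4)→(5, 16): d=(-11,12) inclusive
    (1,1)@(3, 3): e=[11,12,167] → #
    (2,1)@(5, 3): e=[39,8,143] → #
    (3,1)@(7, 3): e=[67,4,119] → #
    (4,1)@(9, 3): e=[95,0,95] → #  [on edge]
    (5,1)@(11, 3): e=[123,-4,71] → ·
    (1,2)@(3, 5): e=[5,40,145] → #
    (5,2)@(11, 5): e=[117,24,49] → #
    (6,2)@(13, 5): e=[145,20,25] → #
    (7,2)@(15, 5): e=[173,16,1] → #
    (8,2)@(17, 5): e=[201,12,-23] → ·
    (1,3)@(3, 7): e=[-1,68,123] → ·
    (2,3)@(5, 7): e=[27,64,99] → #
  covered (26 px):
    · · · · · · · · · · ·
    · # # # # · · · · · ·
    · # # # # # # # · · ·
    · · # # # # # · · · ·
    · · # # # # · · · · ·
    · · # # # · · · · · ·
    · · # # · · · · · · ·
    · · # · · · · · · · ·

Final: [[1,1],[2,1],[3,1],[4,1],[1,2],[2,2],[3,2],[4,2],[5,2],[6,2],[7,2],[2,3],[3,3],[4,3],[5,3],[6,3],[2,4],[3,4],[4,4],[5,4],[2,5],[3,5],[4,5],[2,6],[3,6],[2,7]]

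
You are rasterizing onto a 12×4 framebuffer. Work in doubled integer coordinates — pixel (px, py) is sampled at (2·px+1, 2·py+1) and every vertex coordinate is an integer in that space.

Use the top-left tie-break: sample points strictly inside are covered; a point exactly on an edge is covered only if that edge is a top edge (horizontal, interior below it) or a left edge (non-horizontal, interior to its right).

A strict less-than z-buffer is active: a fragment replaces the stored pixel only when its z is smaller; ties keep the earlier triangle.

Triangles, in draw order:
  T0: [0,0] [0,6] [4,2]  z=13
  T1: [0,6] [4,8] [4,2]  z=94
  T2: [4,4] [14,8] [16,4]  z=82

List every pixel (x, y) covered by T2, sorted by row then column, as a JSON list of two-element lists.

T0:
  2·area = 24  (B↔C swapped to make it positive)
  edge (0, 0)→(4, 2): d=(4,2) right/bottom  bias=-1
  edge (4, 2)→(0, 6): d=(-4,4) right/bottom  bias=-1
  edge (0, 6)→(0, 0): d=(0,-6) top-left  bias=+0
    (0,0)@(1, 1): e=[2,16,6] → X
    (1,0)@(3, 1): e=[-2,8,18] → .
    (2,0)@(5, 1): e=[-6,0,30] → .  [on edge]
    (0,1)@(1, 3): e=[10,8,6] → X
    (1,1)@(3, 3): e=[6,0,18] → .  [on edge]
    (0,2)@(1, 5): e=[18,0,6] → .  [on edge]
  covered (2 px):
    X . . . . . . . . . . .
    X . . . . . . . . . . .
    . . . . . . . . . . . .
    . . . . . . . . . . . .
T1:
  2·area = 24  (B↔C swapped to make it positive)
  edge (0, 6)→(4, 2): d=(4,-4) top-left  bias=+0
  edge (4, 2)→(4, 8): d=(0,6) right/bottom  bias=-1
  edge (4, 8)→(0, 6): d=(-4,-2) top-left  bias=+0
    (2,0)@(5, 1): e=[0,-6,30] → .  [on edge]
    (1,1)@(3, 3): e=[0,6,18] → X  [on edge]
    (2,1)@(5, 3): e=[8,-6,22] → .
    (0,2)@(1, 5): e=[0,18,6] → X  [on edge]
    (2,2)@(5, 5): e=[16,-6,14] → .
    (0,3)@(1, 7): e=[8,18,-2] → .
    (1,3)@(3, 7): e=[16,6,2] → X
    (2,3)@(5, 7): e=[24,-6,6] → .
  covered (4 px):
    . . . . . . . . . . . .
    . X . . . . . . . . . .
    X X . . . . . . . . . .
    . X . . . . . . . . . .
T2:
  2·area = 48  (B↔C swapped to make it positive)
  edge (4, 4)→(16, 4): d=(12,0) top-left  bias=+0
  edge (16, 4)→(14, 8): d=(-2,4) right/bottom  bias=-1
  edge (14, 8)→(4, 4): d=(-10,-4) top-left  bias=+0
    (3,2)@(7, 5): e=[12,34,2] → X
    (4,2)@(9, 5): e=[12,26,10] → X
    (5,2)@(11, 5): e=[12,18,18] → X
    (6,2)@(13, 5): e=[12,10,26] → X
    (7,2)@(15, 5): e=[12,2,34] → X
    (8,2)@(17, 5): e=[12,-6,42] → .
    (3,3)@(7, 7): e=[36,30,-18] → .
    (4,3)@(9, 7): e=[36,22,-10] → .
    (5,3)@(11, 7): e=[36,14,-2] → .
    (6,3)@(13, 7): e=[36,6,6] → X
    (7,3)@(15, 7): e=[36,-2,14] → .
  covered (6 px):
    . . . . . . . . . . . .
    . . . . . . . . . . . .
    . . . X X X X X . . . .
    . . . . . . X . . . . .

Answer: [[3,2],[4,2],[5,2],[6,2],[7,2],[6,3]]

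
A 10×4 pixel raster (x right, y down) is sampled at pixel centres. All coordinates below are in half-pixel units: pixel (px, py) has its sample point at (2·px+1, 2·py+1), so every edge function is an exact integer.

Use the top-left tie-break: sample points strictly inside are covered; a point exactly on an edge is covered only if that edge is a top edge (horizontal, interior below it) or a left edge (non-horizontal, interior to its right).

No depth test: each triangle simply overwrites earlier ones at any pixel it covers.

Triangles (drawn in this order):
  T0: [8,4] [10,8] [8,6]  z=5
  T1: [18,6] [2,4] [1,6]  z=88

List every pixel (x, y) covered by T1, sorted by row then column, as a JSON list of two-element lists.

T0:
  2·area = 4
  edge (8, 4)→(10, 8): d=(2,4) right/bottom  bias=-1
  edge (10, 8)→(8, 6): d=(-2,-2) top-left  bias=+0
  edge (8, 6)→(8, 4): d=(0,-2) top-left  bias=+0
    (1,0)@(3, 1): e=[14,0,-10] → .  [on edge]
    (2,1)@(5, 3): e=[10,0,-6] → .  [on edge]
    (3,2)@(7, 5): e=[6,0,-2] → .  [on edge]
    (4,3)@(9, 7): e=[2,0,2] → X  [on edge]
    (5,3)@(11, 7): e=[-6,4,6] → .
  covered (1 px):
    . . . . . . . . . .
    . . . . . . . . . .
    . . . . . . . . . .
    . . . . X . . . . .
T1:
  2·area = 34  (B↔C swapped to make it positive)
  edge (18, 6)→(1, 6): d=(-17,0) right/bottom  bias=-1
  edge (1, 6)→(2, 4): d=(1,-2) top-left  bias=+0
  edge (2, 4)→(18, 6): d=(16,2) right/bottom  bias=-1
    (1,2)@(3, 5): e=[17,3,14] → X
    (2,2)@(5, 5): e=[17,7,10] → X
    (3,2)@(7, 5): e=[17,11,6] → X
    (4,2)@(9, 5): e=[17,15,2] → X
    (5,2)@(11, 5): e=[17,19,-2] → .
    (1,3)@(3, 7): e=[-17,5,46] → .
    (2,3)@(5, 7): e=[-17,9,42] → .
    (3,3)@(7, 7): e=[-17,13,38] → .
    (4,3)@(9, 7): e=[-17,17,34] → .
  covered (4 px):
    . . . . . . . . . .
    . . . . . . . . . .
    . X X X X . . . . .
    . . . . . . . . . .

Final: [[1,2],[2,2],[3,2],[4,2]]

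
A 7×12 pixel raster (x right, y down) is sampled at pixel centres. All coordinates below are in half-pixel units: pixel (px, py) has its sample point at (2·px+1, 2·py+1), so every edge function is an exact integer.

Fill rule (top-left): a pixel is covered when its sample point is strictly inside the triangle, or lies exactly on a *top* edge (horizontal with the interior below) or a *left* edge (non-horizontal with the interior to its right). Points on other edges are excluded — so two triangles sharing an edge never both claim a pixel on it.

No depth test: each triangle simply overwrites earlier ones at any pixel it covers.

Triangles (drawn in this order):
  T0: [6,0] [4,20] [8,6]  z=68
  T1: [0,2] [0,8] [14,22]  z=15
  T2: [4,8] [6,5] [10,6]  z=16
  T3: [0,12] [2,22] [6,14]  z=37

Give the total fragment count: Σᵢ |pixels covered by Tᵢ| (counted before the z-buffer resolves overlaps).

T0:
  2·area = 52  (B↔C swapped to make it positive)
  edge (6, 0)→(8, 6): d=(2,6) right/bottom  bias=-1
  edge (8, 6)→(4, 20): d=(-4,14) right/bottom  bias=-1
  edge (4, 20)→(6, 0): d=(2,-20) top-left  bias=+0
    (3,1)@(7, 3): e=[0,26,26] → ·  [on edge]
    (3,2)@(7, 5): e=[4,18,30] → █
    (4,2)@(9, 5): e=[-8,-10,70] → ·
    (3,3)@(7, 7): e=[8,10,34] → █
    (4,3)@(9, 7): e=[-4,-18,74] → ·
    (3,4)@(7, 9): e=[12,2,38] → █
    (4,4)@(9, 9): e=[0,-26,78] → ·  [on edge]
    (2,5)@(5, 11): e=[28,22,2] → █
    (3,5)@(7, 11): e=[16,-6,42] → ·
    (2,6)@(5, 13): e=[32,14,6] → █
    (3,6)@(7, 13): e=[20,-14,46] → ·
    (2,7)@(5, 15): e=[36,6,10] → █
    (5,7)@(11, 15): e=[0,-78,130] → ·  [on edge]
    (6,10)@(13, 21): e=[0,-130,182] → ·  [on edge]
  covered (6 px):
    · · · · · · ·
    · · · · · · ·
    · · · █ · · ·
    · · · █ · · ·
    · · · █ · · ·
    · · █ · · · ·
    · · █ · · · ·
    · · █ · · · ·
    · · · · · · ·
    · · · · · · ·
    · · · · · · ·
    · · · · · · ·
T1:
  2·area = 84  (B↔C swapped to make it positive)
  edge (0, 2)→(14, 22): d=(14,20) right/bottom  bias=-1
  edge (14, 22)→(0, 8): d=(-14,-14) top-left  bias=+0
  edge (0, 8)→(0, 2): d=(0,-6) top-left  bias=+0
    (0,2)@(1, 5): e=[22,56,6] → █
    (1,2)@(3, 5): e=[-18,84,18] → ·
    (0,3)@(1, 7): e=[50,28,6] → █
    (1,3)@(3, 7): e=[10,56,18] → █
    (2,3)@(5, 7): e=[-30,84,30] → ·
    (0,4)@(1, 9): e=[78,0,6] → █  [on edge]
    (2,4)@(5, 9): e=[-2,56,30] → ·
    (0,5)@(1, 11): e=[106,-28,6] → ·
    (1,5)@(3, 11): e=[66,0,18] → █  [on edge]
    (2,5)@(5, 11): e=[26,28,30] → █
    (3,5)@(7, 11): e=[-14,56,42] → ·
    (1,6)@(3, 13): e=[94,-28,18] → ·
    (2,6)@(5, 13): e=[54,0,30] → █  [on edge]
    (3,7)@(7, 15): e=[42,0,42] → █  [on edge]
    (4,8)@(9, 17): e=[30,0,54] → █  [on edge]
    (5,9)@(11, 19): e=[18,0,66] → █  [on edge]
    (6,10)@(13, 21): e=[6,0,78] → █  [on edge]
  covered (14 px):
    · · · · · · ·
    · · · · · · ·
    █ · · · · · ·
    █ █ · · · · ·
    █ █ · · · · ·
    · █ █ · · · ·
    · · █ █ · · ·
    · · · █ █ · ·
    · · · · █ · ·
    · · · · · █ ·
    · · · · · · █
    · · · · · · ·
T2:
  2·area = 14
  edge (4, 8)→(6, 5): d=(2,-3) top-left  bias=+0
  edge (6, 5)→(10, 6): d=(4,1) right/bottom  bias=-1
  edge (10, 6)→(4, 8): d=(-6,2) right/bottom  bias=-1
    (6,2)@(13, 5): e=[21,-7,0] → ·  [on edge]
    (2,3)@(5, 7): e=[1,9,4] → █
    (3,3)@(7, 7): e=[7,7,0] → ·  [on edge]
    (0,4)@(1, 9): e=[-7,21,0] → ·  [on edge]
    (2,4)@(5, 9): e=[5,17,-8] → ·
  covered (1 px):
    · · · · · · ·
    · · · · · · ·
    · · · · · · ·
    · · █ · · · ·
    · · · · · · ·
    · · · · · · ·
    · · · · · · ·
    · · · · · · ·
    · · · · · · ·
    · · · · · · ·
    · · · · · · ·
    · · · · · · ·
T3:
  2·area = 56  (B↔C swapped to make it positive)
  edge (0, 12)→(6, 14): d=(6,2) right/bottom  bias=-1
  edge (6, 14)→(2, 22): d=(-4,8) right/bottom  bias=-1
  edge (2, 22)→(0, 12): d=(-2,-10) top-left  bias=+0
    (0,6)@(1, 13): e=[4,44,8] → █
    (1,6)@(3, 13): e=[0,28,28] → ·  [on edge]
    (0,7)@(1, 15): e=[16,36,4] → █
    (1,7)@(3, 15): e=[12,20,24] → █
    (2,7)@(5, 15): e=[8,4,44] → █
    (3,7)@(7, 15): e=[4,-12,64] → ·
    (4,7)@(9, 15): e=[0,-28,84] → ·  [on edge]
    (0,8)@(1, 17): e=[28,28,0] → █  [on edge]
    (2,8)@(5, 17): e=[20,-4,40] → ·
    (0,9)@(1, 19): e=[40,20,-4] → ·
    (1,9)@(3, 19): e=[36,4,16] → █
    (2,9)@(5, 19): e=[32,-12,36] → ·
  covered (7 px):
    · · · · · · ·
    · · · · · · ·
    · · · · · · ·
    · · · · · · ·
    · · · · · · ·
    · · · · · · ·
    █ · · · · · ·
    █ █ █ · · · ·
    █ █ · · · · ·
    · █ · · · · ·
    · · · · · · ·
    · · · · · · ·

Result: 28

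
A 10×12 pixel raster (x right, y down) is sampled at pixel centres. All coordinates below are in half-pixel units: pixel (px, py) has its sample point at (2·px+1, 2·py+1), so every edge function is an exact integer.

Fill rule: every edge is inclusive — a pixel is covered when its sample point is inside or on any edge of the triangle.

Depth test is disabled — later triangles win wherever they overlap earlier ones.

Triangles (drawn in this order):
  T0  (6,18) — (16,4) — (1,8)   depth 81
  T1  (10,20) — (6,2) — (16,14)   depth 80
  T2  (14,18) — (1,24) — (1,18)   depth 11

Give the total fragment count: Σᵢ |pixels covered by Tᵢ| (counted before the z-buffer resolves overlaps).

T0:
  2·area = 170  (B↔C swapped to make it positive)
  edge (6, 18)→(1, 8): d=(-5,-10) inclusive
  edge (1, 8)→(16, 4): d=(15,-4) inclusive
  edge (16, 4)→(6, 18): d=(-10,14) inclusive
    (6,2)@(13, 5): e=[135,3,32] → #
    (7,2)@(15, 5): e=[155,11,4] → #
    (8,2)@(17, 5): e=[175,19,-24] → ·
    (2,3)@(5, 7): e=[45,1,124] → #
    (3,3)@(7, 7): e=[65,9,96] → #
    (4,3)@(9, 7): e=[85,17,68] → #
    (5,3)@(11, 7): e=[105,25,40] → #
    (7,3)@(15, 7): e=[145,41,-16] → ·
    (1,4)@(3, 9): e=[15,23,132] → #
    (6,4)@(13, 9): e=[115,63,-8] → ·
    (1,5)@(3, 11): e=[5,53,112] → #
    (5,5)@(11, 11): e=[85,85,0] → #  [on edge]
  covered (22 px):
    · · · · · · · · · ·
    · · · · · · · · · ·
    · · · · · · # # · ·
    · · # # # # # · · ·
    · # # # # # · · · ·
    · # # # # # · · · ·
    · · # # # · · · · ·
    · · # # · · · · · ·
    · · · · · · · · · ·
    · · · · · · · · · ·
    · · · · · · · · · ·
    · · · · · · · · · ·
T1:
  2·area = 132
  edge (10, 20)→(6, 2): d=(-4,-18) inclusive
  edge (6, 2)→(16, 14): d=(10,12) inclusive
  edge (16, 14)→(10, 20): d=(-6,6) inclusive
    (3,2)@(7, 5): e=[6,18,108] → #
    (4,2)@(9, 5): e=[42,-6,96] → ·
    (3,3)@(7, 7): e=[-2,38,96] → ·
    (4,3)@(9, 7): e=[34,14,84] → #
    (5,3)@(11, 7): e=[70,-10,72] → ·
    (4,4)@(9, 9): e=[26,34,72] → #
    (5,4)@(11, 9): e=[62,10,60] → #
    (6,4)@(13, 9): e=[98,-14,48] → ·
    (4,5)@(9, 11): e=[18,54,60] → #
    (6,5)@(13, 11): e=[90,6,36] → #
    (7,5)@(15, 11): e=[126,-18,24] → ·
    (9,5)@(19, 11): e=[198,-66,0] → ·  [on edge]
    (8,6)@(17, 13): e=[154,-22,0] → ·  [on edge]
    (7,7)@(15, 15): e=[110,22,0] → #  [on edge]
    (6,8)@(13, 17): e=[66,66,0] → #  [on edge]
    (5,9)@(11, 19): e=[22,110,0] → #  [on edge]
    (4,10)@(9, 21): e=[-22,154,0] → ·  [on edge]
    (3,11)@(7, 23): e=[-66,198,0] → ·  [on edge]
  covered (18 px):
    · · · · · · · · · ·
    · · · · · · · · · ·
    · · · # · · · · · ·
    · · · · # · · · · ·
    · · · · # # · · · ·
    · · · · # # # · · ·
    · · · · # # # # · ·
    · · · · # # # # · ·
    · · · · · # # · · ·
    · · · · · # · · · ·
    · · · · · · · · · ·
    · · · · · · · · · ·
T2:
  2·area = 78
  edge (14, 18)→(1, 24): d=(-13,6) inclusive
  edge (1, 24)→(1, 18): d=(0,-6) inclusive
  edge (1, 18)→(14, 18): d=(13,0) inclusive
    (0,0)@(1, 1): e=[299,0,-221] → ·  [on edge]
    (0,1)@(1, 3): e=[273,0,-195] → ·  [on edge]
    (0,2)@(1, 5): e=[247,0,-169] → ·  [on edge]
    (0,3)@(1, 7): e=[221,0,-143] → ·  [on edge]
    (0,4)@(1, 9): e=[195,0,-117] → ·  [on edge]
    (0,5)@(1, 11): e=[169,0,-91] → ·  [on edge]
    (0,6)@(1, 13): e=[143,0,-65] → ·  [on edge]
    (0,7)@(1, 15): e=[117,0,-39] → ·  [on edge]
    (0,8)@(1, 17): e=[91,0,-13] → ·  [on edge]
    (0,9)@(1, 19): e=[65,0,13] → #  [on edge]
    (1,9)@(3, 19): e=[53,12,13] → #
    (2,9)@(5, 19): e=[41,24,13] → #
    (0,10)@(1, 21): e=[39,0,39] → #  [on edge]
    (0,11)@(1, 23): e=[13,0,65] → #  [on edge]
  covered (12 px):
    · · · · · · · · · ·
    · · · · · · · · · ·
    · · · · · · · · · ·
    · · · · · · · · · ·
    · · · · · · · · · ·
    · · · · · · · · · ·
    · · · · · · · · · ·
    · · · · · · · · · ·
    · · · · · · · · · ·
    # # # # # # · · · ·
    # # # # · · · · · ·
    # # · · · · · · · ·

Answer: 52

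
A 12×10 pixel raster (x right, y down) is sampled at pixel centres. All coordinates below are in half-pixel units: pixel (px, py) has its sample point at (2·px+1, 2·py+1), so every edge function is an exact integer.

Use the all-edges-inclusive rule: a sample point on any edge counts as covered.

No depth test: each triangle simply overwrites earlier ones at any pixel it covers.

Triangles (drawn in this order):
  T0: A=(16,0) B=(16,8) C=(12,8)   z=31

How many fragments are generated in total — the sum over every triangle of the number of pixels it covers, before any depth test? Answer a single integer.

T0:
  2·area = 32
  edge (16, 0)→(16, 8): d=(0,8) inclusive
  edge (16, 8)→(12, 8): d=(-4,0) inclusive
  edge (12, 8)→(16, 0): d=(4,-8) inclusive
    (7,1)@(15, 3): e=[8,20,4] → X
    (8,1)@(17, 3): e=[-8,20,20] → .
    (7,2)@(15, 5): e=[8,12,12] → X
    (8,2)@(17, 5): e=[-8,12,28] → .
    (6,3)@(13, 7): e=[24,4,4] → X
    (8,3)@(17, 7): e=[-8,4,36] → .
    (6,4)@(13, 9): e=[24,-4,12] → .
    (7,4)@(15, 9): e=[8,-4,28] → .
  covered (4 px):
    . . . . . . . . . . . .
    . . . . . . . X . . . .
    . . . . . . . X . . . .
    . . . . . . X X . . . .
    . . . . . . . . . . . .
    . . . . . . . . . . . .
    . . . . . . . . . . . .
    . . . . . . . . . . . .
    . . . . . . . . . . . .
    . . . . . . . . . . . .

Answer: 4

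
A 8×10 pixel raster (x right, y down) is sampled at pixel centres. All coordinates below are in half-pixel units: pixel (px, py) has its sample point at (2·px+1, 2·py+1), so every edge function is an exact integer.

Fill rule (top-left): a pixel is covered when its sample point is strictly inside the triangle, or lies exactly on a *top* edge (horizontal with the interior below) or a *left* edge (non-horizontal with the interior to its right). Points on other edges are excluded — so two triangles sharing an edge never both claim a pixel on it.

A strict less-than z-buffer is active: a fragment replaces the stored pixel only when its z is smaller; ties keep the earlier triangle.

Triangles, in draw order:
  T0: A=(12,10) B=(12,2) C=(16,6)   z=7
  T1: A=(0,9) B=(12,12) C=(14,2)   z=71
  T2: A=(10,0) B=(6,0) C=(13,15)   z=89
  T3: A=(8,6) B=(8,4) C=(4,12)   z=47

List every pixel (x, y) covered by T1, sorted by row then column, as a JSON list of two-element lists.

T0:
  2·area = 32
  edge (12, 10)→(12, 2): d=(0,-8) top-left  bias=+0
  edge (12, 2)→(16, 6): d=(4,4) right/bottom  bias=-1
  edge (16, 6)→(12, 10): d=(-4,4) right/bottom  bias=-1
    (5,0)@(11, 1): e=[-8,0,40] → ·  [on edge]
    (6,1)@(13, 3): e=[8,0,24] → ·  [on edge]
    (6,2)@(13, 5): e=[8,8,16] → █
    (7,2)@(15, 5): e=[24,0,8] → ·  [on edge]
    (6,3)@(13, 7): e=[8,16,8] → █
    (7,3)@(15, 7): e=[24,8,0] → ·  [on edge]
    (6,4)@(13, 9): e=[8,24,0] → ·  [on edge]
    (5,5)@(11, 11): e=[-8,40,0] → ·  [on edge]
    (4,6)@(9, 13): e=[-24,56,0] → ·  [on edge]
    (3,7)@(7, 15): e=[-40,72,0] → ·  [on edge]
    (2,8)@(5, 17): e=[-56,88,0] → ·  [on edge]
    (1,9)@(3, 19): e=[-72,104,0] → ·  [on edge]
  covered (2 px):
    · · · · · · · ·
    · · · · · · · ·
    · · · · · · █ ·
    · · · · · · █ ·
    · · · · · · · ·
    · · · · · · · ·
    · · · · · · · ·
    · · · · · · · ·
    · · · · · · · ·
    · · · · · · · ·
T1:
  2·area = 126  (B↔C swapped to make it positive)
  edge (0, 9)→(14, 2): d=(14,-7) top-left  bias=+0
  edge (14, 2)→(12, 12): d=(-2,10) right/bottom  bias=-1
  edge (12, 12)→(0, 9): d=(-12,-3) top-left  bias=+0
    (6,1)@(13, 3): e=[7,8,111] → █
    (7,1)@(15, 3): e=[21,-12,117] → ·
    (4,2)@(9, 5): e=[7,44,75] → █
    (5,2)@(11, 5): e=[21,24,81] → █
    (7,2)@(15, 5): e=[49,-16,93] → ·
    (2,3)@(5, 7): e=[7,80,39] → █
    (3,3)@(7, 7): e=[21,60,45] → █
    (6,3)@(13, 7): e=[63,0,63] → ·  [on edge]
    (0,4)@(1, 9): e=[7,116,3] → █
    (1,4)@(3, 9): e=[21,96,9] → █
    (6,4)@(13, 9): e=[91,-4,39] → ·
    (0,5)@(1, 11): e=[35,112,-21] → ·
    (5,8)@(11, 17): e=[189,0,-63] → ·  [on edge]
  covered (16 px):
    · · · · · · · ·
    · · · · · · █ ·
    · · · · █ █ █ ·
    · · █ █ █ █ · ·
    █ █ █ █ █ █ · ·
    · · · · █ █ · ·
    · · · · · · · ·
    · · · · · · · ·
    · · · · · · · ·
    · · · · · · · ·
T2:
  2·area = 60  (B↔C swapped to make it positive)
  edge (10, 0)→(13, 15): d=(3,15) right/bottom  bias=-1
  edge (13, 15)→(6, 0): d=(-7,-15) top-left  bias=+0
  edge (6, 0)→(10, 0): d=(4,0) top-left  bias=+0
    (3,0)@(7, 1): e=[48,8,4] → █
    (4,0)@(9, 1): e=[18,38,4] → █
    (5,0)@(11, 1): e=[-12,68,4] → ·
    (3,1)@(7, 3): e=[54,-6,12] → ·
    (4,1)@(9, 3): e=[24,24,12] → █
    (5,1)@(11, 3): e=[-6,54,12] → ·
    (4,2)@(9, 5): e=[30,10,20] → █
    (5,2)@(11, 5): e=[0,40,20] → ·  [on edge]
    (4,3)@(9, 7): e=[36,-4,28] → ·
    (5,3)@(11, 7): e=[6,26,28] → █
    (6,3)@(13, 7): e=[-24,56,28] → ·
    (5,4)@(11, 9): e=[12,12,36] → █
    (6,7)@(13, 15): e=[0,0,60] → ·  [on edge]
  covered (6 px):
    · · · █ █ · · ·
    · · · · █ · · ·
    · · · · █ · · ·
    · · · · · █ · ·
    · · · · · █ · ·
    · · · · · · · ·
    · · · · · · · ·
    · · · · · · · ·
    · · · · · · · ·
    · · · · · · · ·
T3:
  2·area = 8  (B↔C swapped to make it positive)
  edge (8, 6)→(4, 12): d=(-4,6) right/bottom  bias=-1
  edge (4, 12)→(8, 4): d=(4,-8) top-left  bias=+0
  edge (8, 4)→(8, 6): d=(0,2) right/bottom  bias=-1
    (3,3)@(7, 7): e=[2,4,2] → █
    (4,3)@(9, 7): e=[-10,20,-2] → ·
    (3,4)@(7, 9): e=[-6,12,2] → ·
  covered (1 px):
    · · · · · · · ·
    · · · · · · · ·
    · · · · · · · ·
    · · · █ · · · ·
    · · · · · · · ·
    · · · · · · · ·
    · · · · · · · ·
    · · · · · · · ·
    · · · · · · · ·
    · · · · · · · ·

Result: [[6,1],[4,2],[5,2],[6,2],[2,3],[3,3],[4,3],[5,3],[0,4],[1,4],[2,4],[3,4],[4,4],[5,4],[4,5],[5,5]]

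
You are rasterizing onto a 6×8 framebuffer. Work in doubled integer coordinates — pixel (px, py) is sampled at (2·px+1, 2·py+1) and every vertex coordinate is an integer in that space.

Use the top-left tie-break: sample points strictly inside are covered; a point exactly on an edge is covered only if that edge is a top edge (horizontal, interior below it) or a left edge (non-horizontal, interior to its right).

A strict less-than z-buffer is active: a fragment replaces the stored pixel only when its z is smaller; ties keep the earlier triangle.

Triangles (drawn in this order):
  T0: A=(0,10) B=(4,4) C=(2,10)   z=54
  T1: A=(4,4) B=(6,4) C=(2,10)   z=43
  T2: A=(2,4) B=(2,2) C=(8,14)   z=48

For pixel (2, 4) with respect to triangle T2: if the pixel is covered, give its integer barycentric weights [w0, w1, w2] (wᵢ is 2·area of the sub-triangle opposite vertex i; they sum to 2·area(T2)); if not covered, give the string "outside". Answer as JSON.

T0:
  2·area = 12
  edge (0, 10)→(4, 4): d=(4,-6) top-left  bias=+0
  edge (4, 4)→(2, 10): d=(-2,6) right/bottom  bias=-1
  edge (2, 10)→(0, 10): d=(-2,0) right/bottom  bias=-1
    (2,0)@(5, 1): e=[-6,0,18] → .  [on edge]
    (1,3)@(3, 7): e=[6,0,6] → .  [on edge]
    (0,4)@(1, 9): e=[2,8,2] → X
    (1,4)@(3, 9): e=[14,-4,2] → .
    (0,5)@(1, 11): e=[10,4,-2] → .
    (0,6)@(1, 13): e=[18,0,-6] → .  [on edge]
  covered (1 px):
    . . . . . .
    . . . . . .
    . . . . . .
    . . . . . .
    X . . . . .
    . . . . . .
    . . . . . .
    . . . . . .
T1:
  2·area = 12
  edge (4, 4)→(6, 4): d=(2,0) top-left  bias=+0
  edge (6, 4)→(2, 10): d=(-4,6) right/bottom  bias=-1
  edge (2, 10)→(4, 4): d=(2,-6) top-left  bias=+0
    (2,0)@(5, 1): e=[-6,18,0] → .  [on edge]
    (2,2)@(5, 5): e=[2,2,8] → X
    (3,2)@(7, 5): e=[2,-10,20] → .
    (1,3)@(3, 7): e=[6,6,0] → X  [on edge]
    (2,3)@(5, 7): e=[6,-6,12] → .
    (1,4)@(3, 9): e=[10,-2,4] → .
    (0,6)@(1, 13): e=[18,-6,0] → .  [on edge]
  covered (2 px):
    . . . . . .
    . . . . . .
    . . X . . .
    . X . . . .
    . . . . . .
    . . . . . .
    . . . . . .
    . . . . . .
T2:
  2·area = 12
  edge (2, 4)→(2, 2): d=(0,-2) top-left  bias=+0
  edge (2, 2)→(8, 14): d=(6,12) right/bottom  bias=-1
  edge (8, 14)→(2, 4): d=(-6,-10) top-left  bias=+0
    (1,2)@(3, 5): e=[2,6,4] → X
    (2,2)@(5, 5): e=[6,-18,24] → .
    (1,3)@(3, 7): e=[2,18,-8] → .
    (2,4)@(5, 9): e=[6,6,0] → X  [on edge]
    (3,4)@(7, 9): e=[10,-18,20] → .
    (2,5)@(5, 11): e=[6,18,-12] → .
  covered (2 px):
    . . . . . .
    . . . . . .
    . X . . . .
    . . . . . .
    . . X . . .
    . . . . . .
    . . . . . .
    . . . . . .

Answer: [6,0,6]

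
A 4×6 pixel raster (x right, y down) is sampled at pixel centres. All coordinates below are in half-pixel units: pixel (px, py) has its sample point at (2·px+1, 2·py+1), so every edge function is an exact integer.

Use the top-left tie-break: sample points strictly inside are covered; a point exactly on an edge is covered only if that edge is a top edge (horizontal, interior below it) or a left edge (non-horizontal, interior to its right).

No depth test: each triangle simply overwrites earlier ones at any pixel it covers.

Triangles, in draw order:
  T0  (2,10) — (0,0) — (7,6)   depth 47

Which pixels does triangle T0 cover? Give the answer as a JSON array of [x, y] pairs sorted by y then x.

T0:
  2·area = 58
  edge (2, 10)→(0, 0): d=(-2,-10) top-left  bias=+0
  edge (0, 0)→(7, 6): d=(7,6) right/bottom  bias=-1
  edge (7, 6)→(2, 10): d=(-5,4) right/bottom  bias=-1
    (0,0)@(1, 1): e=[8,1,49] → #
    (1,0)@(3, 1): e=[28,-11,41] → ·
    (0,1)@(1, 3): e=[4,15,39] → #
    (1,1)@(3, 3): e=[24,3,31] → #
    (2,1)@(5, 3): e=[44,-9,23] → ·
    (0,2)@(1, 5): e=[0,29,29] → #  [on edge]
    (2,2)@(5, 5): e=[40,5,13] → #
    (3,2)@(7, 5): e=[60,-7,5] → ·
    (0,3)@(1, 7): e=[-4,43,19] → ·
    (1,3)@(3, 7): e=[16,31,11] → #
    (3,3)@(7, 7): e=[56,7,-5] → ·
    (1,4)@(3, 9): e=[12,45,1] → #
  covered (9 px):
    # · · ·
    # # · ·
    # # # ·
    · # # ·
    · # · ·
    · · · ·

Result: [[0,0],[0,1],[1,1],[0,2],[1,2],[2,2],[1,3],[2,3],[1,4]]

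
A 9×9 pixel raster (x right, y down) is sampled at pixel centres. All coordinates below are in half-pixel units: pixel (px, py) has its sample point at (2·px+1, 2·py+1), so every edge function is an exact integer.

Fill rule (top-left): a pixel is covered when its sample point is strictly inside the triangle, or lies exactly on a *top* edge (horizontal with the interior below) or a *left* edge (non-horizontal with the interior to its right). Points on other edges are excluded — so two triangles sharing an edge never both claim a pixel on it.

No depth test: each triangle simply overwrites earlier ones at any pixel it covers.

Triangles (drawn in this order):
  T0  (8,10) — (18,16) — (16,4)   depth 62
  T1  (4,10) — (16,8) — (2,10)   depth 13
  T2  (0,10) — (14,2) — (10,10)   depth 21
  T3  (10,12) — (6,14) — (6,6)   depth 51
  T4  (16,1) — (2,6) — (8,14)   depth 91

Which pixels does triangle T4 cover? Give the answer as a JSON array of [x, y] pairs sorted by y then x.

T0:
  2·area = 108  (B↔C swapped to make it positive)
  edge (8, 10)→(16, 4): d=(8,-6) top-left  bias=+0
  edge (16, 4)→(18, 16): d=(2,12) right/bottom  bias=-1
  edge (18, 16)→(8, 10): d=(-10,-6) top-left  bias=+0
    (7,2)@(15, 5): e=[2,14,92] → █
    (8,2)@(17, 5): e=[14,-10,104] → ·
    (1,3)@(3, 7): e=[-54,162,0] → ·  [on edge]
    (6,3)@(13, 7): e=[6,42,60] → █
    (8,3)@(17, 7): e=[30,-6,84] → ·
    (5,4)@(11, 9): e=[10,70,28] → █
    (8,4)@(17, 9): e=[46,-2,64] → ·
    (5,5)@(11, 11): e=[26,74,8] → █
    (8,5)@(17, 11): e=[62,2,44] → █
    (5,6)@(11, 13): e=[42,78,-12] → ·
    (6,6)@(13, 13): e=[54,54,0] → █  [on edge]
    (6,7)@(13, 15): e=[70,58,-20] → ·
  covered (14 px):
    · · · · · · · · ·
    · · · · · · · · ·
    · · · · · · · █ ·
    · · · · · · █ █ ·
    · · · · · █ █ █ ·
    · · · · · █ █ █ █
    · · · · · · █ █ █
    · · · · · · · · █
    · · · · · · · · ·
T1:
  2·area = 4  (B↔C swapped to make it positive)
  edge (4, 10)→(2, 10): d=(-2,0) right/bottom  bias=-1
  edge (2, 10)→(16, 8): d=(14,-2) top-left  bias=+0
  edge (16, 8)→(4, 10): d=(-12,2) right/bottom  bias=-1
    (4,4)@(9, 9): e=[2,0,2] → █  [on edge]
    (5,4)@(11, 9): e=[2,4,-2] → ·
    (4,5)@(9, 11): e=[-2,28,-22] → ·
  covered (1 px):
    · · · · · · · · ·
    · · · · · · · · ·
    · · · · · · · · ·
    · · · · · · · · ·
    · · · · █ · · · ·
    · · · · · · · · ·
    · · · · · · · · ·
    · · · · · · · · ·
    · · · · · · · · ·
T2:
  2·area = 80
  edge (0, 10)→(14, 2): d=(14,-8) top-left  bias=+0
  edge (14, 2)→(10, 10): d=(-4,8) right/bottom  bias=-1
  edge (10, 10)→(0, 10): d=(-10,0) right/bottom  bias=-1
    (6,1)@(13, 3): e=[6,4,70] → █
    (7,1)@(15, 3): e=[22,-12,70] → ·
    (4,2)@(9, 5): e=[2,28,50] → █
    (5,2)@(11, 5): e=[18,12,50] → █
    (6,2)@(13, 5): e=[34,-4,50] → ·
    (3,3)@(7, 7): e=[14,36,30] → █
    (6,3)@(13, 7): e=[62,-12,30] → ·
    (1,4)@(3, 9): e=[10,60,10] → █
    (2,4)@(5, 9): e=[26,44,10] → █
    (5,4)@(11, 9): e=[74,-4,10] → ·
    (1,5)@(3, 11): e=[38,52,-10] → ·
    (2,5)@(5, 11): e=[54,36,-10] → ·
  covered (10 px):
    · · · · · · · · ·
    · · · · · · █ · ·
    · · · · █ █ · · ·
    · · · █ █ █ · · ·
    · █ █ █ █ · · · ·
    · · · · · · · · ·
    · · · · · · · · ·
    · · · · · · · · ·
    · · · · · · · · ·
T3:
  2·area = 32
  edge (10, 12)→(6, 14): d=(-4,2) right/bottom  bias=-1
  edge (6, 14)→(6, 6): d=(0,-8) top-left  bias=+0
  edge (6, 6)→(10, 12): d=(4,6) right/bottom  bias=-1
    (3,4)@(7, 9): e=[18,8,6] → █
    (4,4)@(9, 9): e=[14,24,-6] → ·
    (3,5)@(7, 11): e=[10,8,14] → █
    (4,5)@(9, 11): e=[6,24,2] → █
    (5,5)@(11, 11): e=[2,40,-10] → ·
    (3,6)@(7, 13): e=[2,8,22] → █
    (4,6)@(9, 13): e=[-2,24,10] → ·
    (3,7)@(7, 15): e=[-6,8,30] → ·
  covered (4 px):
    · · · · · · · · ·
    · · · · · · · · ·
    · · · · · · · · ·
    · · · · · · · · ·
    · · · █ · · · · ·
    · · · █ █ · · · ·
    · · · █ · · · · ·
    · · · · · · · · ·
    · · · · · · · · ·
T4:
  2·area = 142  (B↔C swapped to make it positive)
  edge (16, 1)→(8, 14): d=(-8,13) right/bottom  bias=-1
  edge (8, 14)→(2, 6): d=(-6,-8) top-left  bias=+0
  edge (2, 6)→(16, 1): d=(14,-5) top-left  bias=+0
    (5,1)@(11, 3): e=[49,90,3] → █
    (6,1)@(13, 3): e=[23,106,13] → █
    (7,1)@(15, 3): e=[-3,122,23] → ·
    (2,2)@(5, 5): e=[111,30,1] → █
    (3,2)@(7, 5): e=[85,46,11] → █
    (4,2)@(9, 5): e=[59,62,21] → █
    (7,2)@(15, 5): e=[-19,110,51] → ·
    (1,3)@(3, 7): e=[121,2,19] → █
    (6,3)@(13, 7): e=[-9,82,69] → ·
    (1,4)@(3, 9): e=[105,-10,47] → ·
    (2,4)@(5, 9): e=[79,6,57] → █
    (6,4)@(13, 9): e=[-25,70,97] → ·
  covered (18 px):
    · · · · · · · · ·
    · · · · · █ █ · ·
    · · █ █ █ █ █ · ·
    · █ █ █ █ █ · · ·
    · · █ █ █ █ · · ·
    · · · █ █ · · · ·
    · · · · · · · · ·
    · · · · · · · · ·
    · · · · · · · · ·

Answer: [[5,1],[6,1],[2,2],[3,2],[4,2],[5,2],[6,2],[1,3],[2,3],[3,3],[4,3],[5,3],[2,4],[3,4],[4,4],[5,4],[3,5],[4,5]]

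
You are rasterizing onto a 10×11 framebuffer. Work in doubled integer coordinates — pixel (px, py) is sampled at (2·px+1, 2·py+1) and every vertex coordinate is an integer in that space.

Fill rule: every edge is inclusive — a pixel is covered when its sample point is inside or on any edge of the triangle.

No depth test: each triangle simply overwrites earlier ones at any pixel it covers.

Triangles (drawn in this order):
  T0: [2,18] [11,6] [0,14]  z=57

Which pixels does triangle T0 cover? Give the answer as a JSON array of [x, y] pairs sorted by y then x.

T0:
  2·area = 60  (B↔C swapped to make it positive)
  edge (2, 18)→(0, 14): d=(-2,-4) inclusive
  edge (0, 14)→(11, 6): d=(11,-8) inclusive
  edge (11, 6)→(2, 18): d=(-9,12) inclusive
    (3,4)@(7, 9): e=[38,1,21] → █
    (4,4)@(9, 9): e=[46,17,-3] → ·
    (2,5)@(5, 11): e=[26,7,27] → █
    (4,5)@(9, 11): e=[42,39,-21] → ·
    (1,6)@(3, 13): e=[14,13,33] → █
    (3,6)@(7, 13): e=[30,45,-15] → ·
    (0,7)@(1, 15): e=[2,19,39] → █
    (2,7)@(5, 15): e=[18,51,-9] → ·
    (0,8)@(1, 17): e=[-2,41,21] → ·
    (1,8)@(3, 17): e=[6,57,-3] → ·
  covered (7 px):
    · · · · · · · · · ·
    · · · · · · · · · ·
    · · · · · · · · · ·
    · · · · · · · · · ·
    · · · █ · · · · · ·
    · · █ █ · · · · · ·
    · █ █ · · · · · · ·
    █ █ · · · · · · · ·
    · · · · · · · · · ·
    · · · · · · · · · ·
    · · · · · · · · · ·

Final: [[3,4],[2,5],[3,5],[1,6],[2,6],[0,7],[1,7]]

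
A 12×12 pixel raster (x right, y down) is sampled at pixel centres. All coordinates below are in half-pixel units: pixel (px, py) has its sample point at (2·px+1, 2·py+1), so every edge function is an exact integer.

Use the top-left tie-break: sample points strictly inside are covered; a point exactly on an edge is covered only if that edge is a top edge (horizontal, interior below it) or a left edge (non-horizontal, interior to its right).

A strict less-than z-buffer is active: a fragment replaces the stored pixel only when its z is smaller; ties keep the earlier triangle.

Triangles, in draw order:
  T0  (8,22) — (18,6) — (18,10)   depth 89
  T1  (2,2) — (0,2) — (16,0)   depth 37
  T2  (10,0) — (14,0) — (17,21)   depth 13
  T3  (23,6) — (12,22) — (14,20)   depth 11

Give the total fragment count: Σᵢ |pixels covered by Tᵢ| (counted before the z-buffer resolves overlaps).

T0:
  2·area = 40
  edge (8, 22)→(18, 6): d=(10,-16) top-left  bias=+0
  edge (18, 6)→(18, 10): d=(0,4) right/bottom  bias=-1
  edge (18, 10)→(8, 22): d=(-10,12) right/bottom  bias=-1
    (8,4)@(17, 9): e=[14,4,22] → █
    (9,4)@(19, 9): e=[46,-4,-2] → ·
    (7,5)@(15, 11): e=[2,12,26] → █
    (9,5)@(19, 11): e=[66,-4,-22] → ·
    (7,6)@(15, 13): e=[22,12,6] → █
    (8,6)@(17, 13): e=[54,4,-18] → ·
    (6,7)@(13, 15): e=[10,20,10] → █
    (7,7)@(15, 15): e=[42,12,-14] → ·
    (6,8)@(13, 17): e=[30,20,-10] → ·
  covered (5 px):
    · · · · · · · · · · · ·
    · · · · · · · · · · · ·
    · · · · · · · · · · · ·
    · · · · · · · · · · · ·
    · · · · · · · · █ · · ·
    · · · · · · · █ █ · · ·
    · · · · · · · █ · · · ·
    · · · · · · █ · · · · ·
    · · · · · · · · · · · ·
    · · · · · · · · · · · ·
    · · · · · · · · · · · ·
    · · · · · · · · · · · ·
T1:
  2·area = 4
  edge (2, 2)→(0, 2): d=(-2,0) right/bottom  bias=-1
  edge (0, 2)→(16, 0): d=(16,-2) top-left  bias=+0
  edge (16, 0)→(2, 2): d=(-14,2) right/bottom  bias=-1
    (4,0)@(9, 1): e=[2,2,0] → ·  [on edge]
  covered (0 px):
    · · · · · · · · · · · ·
    · · · · · · · · · · · ·
    · · · · · · · · · · · ·
    · · · · · · · · · · · ·
    · · · · · · · · · · · ·
    · · · · · · · · · · · ·
    · · · · · · · · · · · ·
    · · · · · · · · · · · ·
    · · · · · · · · · · · ·
    · · · · · · · · · · · ·
    · · · · · · · · · · · ·
    · · · · · · · · · · · ·
T2:
  2·area = 84
  edge (10, 0)→(14, 0): d=(4,0) top-left  bias=+0
  edge (14, 0)→(17, 21): d=(3,21) right/bottom  bias=-1
  edge (17, 21)→(10, 0): d=(-7,-21) top-left  bias=+0
    (5,0)@(11, 1): e=[4,66,14] → █
    (6,0)@(13, 1): e=[4,24,56] → █
    (7,0)@(15, 1): e=[4,-18,98] → ·
    (5,1)@(11, 3): e=[12,72,0] → █  [on edge]
    (7,1)@(15, 3): e=[12,-12,84] → ·
    (5,2)@(11, 5): e=[20,78,-14] → ·
    (6,2)@(13, 5): e=[20,36,28] → █
    (7,2)@(15, 5): e=[20,-6,70] → ·
    (6,3)@(13, 7): e=[28,42,14] → █
    (7,3)@(15, 7): e=[28,0,56] → ·  [on edge]
    (6,4)@(13, 9): e=[36,48,0] → █  [on edge]
    (7,4)@(15, 9): e=[36,6,42] → █
    (7,7)@(15, 15): e=[60,24,0] → █  [on edge]
    (8,10)@(17, 21): e=[84,0,0] → ·  [on edge]
  covered (11 px):
    · · · · · █ █ · · · · ·
    · · · · · █ █ · · · · ·
    · · · · · · █ · · · · ·
    · · · · · · █ · · · · ·
    · · · · · · █ █ · · · ·
    · · · · · · · █ · · · ·
    · · · · · · · █ · · · ·
    · · · · · · · █ · · · ·
    · · · · · · · · · · · ·
    · · · · · · · · · · · ·
    · · · · · · · · · · · ·
    · · · · · · · · · · · ·
T3:
  2·area = 10  (B↔C swapped to make it positive)
  edge (23, 6)→(14, 20): d=(-9,14) right/bottom  bias=-1
  edge (14, 20)→(12, 22): d=(-2,2) right/bottom  bias=-1
  edge (12, 22)→(23, 6): d=(11,-16) top-left  bias=+0
    (10,4)@(21, 9): e=[1,8,1] → █
    (11,4)@(23, 9): e=[-27,4,33] → ·
    (10,5)@(21, 11): e=[-17,4,23] → ·
    (11,5)@(23, 11): e=[-45,0,55] → ·  [on edge]
    (10,6)@(21, 13): e=[-35,0,45] → ·  [on edge]
    (8,7)@(17, 15): e=[3,4,3] → █
    (9,7)@(19, 15): e=[-25,0,35] → ·  [on edge]
    (8,8)@(17, 17): e=[-15,0,25] → ·  [on edge]
    (7,9)@(15, 19): e=[-5,0,15] → ·  [on edge]
    (6,10)@(13, 21): e=[5,0,5] → ·  [on edge]
    (5,11)@(11, 23): e=[15,0,-5] → ·  [on edge]
  covered (2 px):
    · · · · · · · · · · · ·
    · · · · · · · · · · · ·
    · · · · · · · · · · · ·
    · · · · · · · · · · · ·
    · · · · · · · · · · █ ·
    · · · · · · · · · · · ·
    · · · · · · · · · · · ·
    · · · · · · · · █ · · ·
    · · · · · · · · · · · ·
    · · · · · · · · · · · ·
    · · · · · · · · · · · ·
    · · · · · · · · · · · ·

Result: 18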